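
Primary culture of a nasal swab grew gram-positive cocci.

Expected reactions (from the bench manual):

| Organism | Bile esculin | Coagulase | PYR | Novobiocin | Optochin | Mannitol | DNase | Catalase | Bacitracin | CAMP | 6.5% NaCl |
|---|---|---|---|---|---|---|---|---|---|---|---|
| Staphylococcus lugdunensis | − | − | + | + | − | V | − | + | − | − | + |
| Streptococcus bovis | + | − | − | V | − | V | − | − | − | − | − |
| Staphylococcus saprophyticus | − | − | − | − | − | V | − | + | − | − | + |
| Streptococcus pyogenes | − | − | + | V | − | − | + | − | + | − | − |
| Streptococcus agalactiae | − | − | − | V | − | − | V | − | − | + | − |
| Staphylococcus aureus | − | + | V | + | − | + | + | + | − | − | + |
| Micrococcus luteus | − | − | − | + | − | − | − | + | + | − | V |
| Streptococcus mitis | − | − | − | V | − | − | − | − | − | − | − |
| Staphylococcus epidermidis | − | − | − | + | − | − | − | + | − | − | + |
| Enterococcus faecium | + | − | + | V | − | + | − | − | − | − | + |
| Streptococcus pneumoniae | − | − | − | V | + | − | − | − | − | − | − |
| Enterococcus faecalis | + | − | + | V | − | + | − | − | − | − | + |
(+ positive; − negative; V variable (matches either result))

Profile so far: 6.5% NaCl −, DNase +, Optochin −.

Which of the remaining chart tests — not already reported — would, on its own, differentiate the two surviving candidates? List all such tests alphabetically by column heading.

6.5% NaCl −: excludes 6 organisms — 6 left.
DNase +: excludes Streptococcus bovis, Micrococcus luteus, Streptococcus mitis, Streptococcus pneumoniae — 2 left.
Optochin −: all 2 remaining candidates are consistent.
Two candidates remain: Streptococcus agalactiae and Streptococcus pyogenes.
  Bile esculin: − vs − — same for both, does not separate.
  Coagulase: − vs − — same for both, does not separate.
  PYR: Streptococcus agalactiae −, Streptococcus pyogenes + — discriminates.
  Novobiocin: V vs V — variable for at least one, does not separate.
  Mannitol: − vs − — same for both, does not separate.
  Catalase: − vs − — same for both, does not separate.
  Bacitracin: Streptococcus agalactiae −, Streptococcus pyogenes + — discriminates.
  CAMP: Streptococcus agalactiae +, Streptococcus pyogenes − — discriminates.

Bacitracin, CAMP, PYR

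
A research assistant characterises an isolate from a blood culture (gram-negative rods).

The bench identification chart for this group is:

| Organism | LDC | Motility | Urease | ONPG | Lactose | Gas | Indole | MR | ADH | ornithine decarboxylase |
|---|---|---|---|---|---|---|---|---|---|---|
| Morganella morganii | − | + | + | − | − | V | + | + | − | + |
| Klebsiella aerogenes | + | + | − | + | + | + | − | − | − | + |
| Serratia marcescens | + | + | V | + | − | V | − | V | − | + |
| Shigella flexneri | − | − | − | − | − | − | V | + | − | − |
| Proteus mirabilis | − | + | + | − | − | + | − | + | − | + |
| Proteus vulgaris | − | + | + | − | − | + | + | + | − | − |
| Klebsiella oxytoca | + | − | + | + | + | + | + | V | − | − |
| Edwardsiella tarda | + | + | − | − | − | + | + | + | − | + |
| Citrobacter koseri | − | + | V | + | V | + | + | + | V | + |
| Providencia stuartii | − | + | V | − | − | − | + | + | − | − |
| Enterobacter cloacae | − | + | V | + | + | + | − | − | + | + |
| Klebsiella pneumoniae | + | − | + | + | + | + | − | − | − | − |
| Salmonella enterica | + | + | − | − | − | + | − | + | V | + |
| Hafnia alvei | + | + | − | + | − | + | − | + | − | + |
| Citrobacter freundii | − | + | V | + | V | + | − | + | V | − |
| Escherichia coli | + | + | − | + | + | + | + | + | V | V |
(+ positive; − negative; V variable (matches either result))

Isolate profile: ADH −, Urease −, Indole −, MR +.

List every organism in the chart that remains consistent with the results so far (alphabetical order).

Citrobacter freundii, Hafnia alvei, Salmonella enterica, Serratia marcescens, Shigella flexneri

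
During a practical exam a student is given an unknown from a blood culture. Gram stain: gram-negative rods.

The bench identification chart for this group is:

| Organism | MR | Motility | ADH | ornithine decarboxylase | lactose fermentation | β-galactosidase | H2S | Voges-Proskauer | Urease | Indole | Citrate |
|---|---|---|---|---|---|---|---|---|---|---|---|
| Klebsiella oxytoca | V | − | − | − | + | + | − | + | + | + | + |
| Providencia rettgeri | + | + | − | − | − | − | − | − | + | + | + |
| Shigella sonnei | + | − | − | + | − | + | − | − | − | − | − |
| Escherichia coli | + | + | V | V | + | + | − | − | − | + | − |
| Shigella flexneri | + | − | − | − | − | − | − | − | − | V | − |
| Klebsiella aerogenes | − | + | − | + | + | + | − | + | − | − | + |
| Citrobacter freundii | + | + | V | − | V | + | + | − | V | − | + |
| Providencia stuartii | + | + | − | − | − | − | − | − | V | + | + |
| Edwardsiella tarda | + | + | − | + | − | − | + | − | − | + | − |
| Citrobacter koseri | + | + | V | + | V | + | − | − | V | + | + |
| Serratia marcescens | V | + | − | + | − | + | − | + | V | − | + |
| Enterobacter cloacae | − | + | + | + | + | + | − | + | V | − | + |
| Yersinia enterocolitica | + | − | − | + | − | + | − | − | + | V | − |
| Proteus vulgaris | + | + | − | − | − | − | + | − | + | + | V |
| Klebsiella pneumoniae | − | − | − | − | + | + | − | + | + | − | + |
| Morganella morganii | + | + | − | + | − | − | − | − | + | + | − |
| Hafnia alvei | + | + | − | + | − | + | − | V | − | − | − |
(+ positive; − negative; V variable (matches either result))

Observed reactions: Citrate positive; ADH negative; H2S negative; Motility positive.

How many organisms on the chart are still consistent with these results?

Motility +: excludes 5 organisms — 12 left.
Citrate +: excludes Escherichia coli, Edwardsiella tarda, Morganella morganii, Hafnia alvei — 8 left.
ADH −: excludes Enterobacter cloacae — 7 left.
H2S −: excludes Citrobacter freundii, Proteus vulgaris — 5 left.
Still consistent: Citrobacter koseri, Klebsiella aerogenes, Providencia rettgeri, Providencia stuartii, Serratia marcescens.

5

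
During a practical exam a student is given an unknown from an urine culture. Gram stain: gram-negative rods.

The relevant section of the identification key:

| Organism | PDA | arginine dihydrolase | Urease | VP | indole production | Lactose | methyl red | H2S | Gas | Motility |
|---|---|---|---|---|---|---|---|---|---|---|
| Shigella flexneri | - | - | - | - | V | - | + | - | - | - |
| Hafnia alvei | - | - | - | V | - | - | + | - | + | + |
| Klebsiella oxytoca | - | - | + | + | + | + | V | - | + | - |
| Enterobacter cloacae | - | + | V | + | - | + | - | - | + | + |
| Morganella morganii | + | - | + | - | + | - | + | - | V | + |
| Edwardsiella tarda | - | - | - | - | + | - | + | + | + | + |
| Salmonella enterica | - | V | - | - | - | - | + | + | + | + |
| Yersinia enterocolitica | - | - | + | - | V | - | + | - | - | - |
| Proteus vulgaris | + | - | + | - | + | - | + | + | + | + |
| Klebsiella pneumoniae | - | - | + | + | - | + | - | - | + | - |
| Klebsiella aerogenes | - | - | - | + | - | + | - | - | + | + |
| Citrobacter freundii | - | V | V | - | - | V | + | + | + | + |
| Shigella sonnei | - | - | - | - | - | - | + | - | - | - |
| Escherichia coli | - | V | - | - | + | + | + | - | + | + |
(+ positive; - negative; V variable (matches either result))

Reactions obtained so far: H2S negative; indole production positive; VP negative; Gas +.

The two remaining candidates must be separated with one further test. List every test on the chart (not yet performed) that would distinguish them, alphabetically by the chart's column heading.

Lactose, PDA, Urease

Gas +: excludes Shigella flexneri, Yersinia enterocolitica, Shigella sonnei — 11 left.
VP -: excludes Klebsiella oxytoca, Enterobacter cloacae, Klebsiella pneumoniae, Klebsiella aerogenes — 7 left.
indole production +: excludes Hafnia alvei, Salmonella enterica, Citrobacter freundii — 4 left.
H2S -: excludes Edwardsiella tarda, Proteus vulgaris — 2 left.
Two candidates remain: Escherichia coli and Morganella morganii.
  PDA: Escherichia coli -, Morganella morganii + — discriminates.
  arginine dihydrolase: V vs - — variable for at least one, does not separate.
  Urease: Escherichia coli -, Morganella morganii + — discriminates.
  Lactose: Escherichia coli +, Morganella morganii - — discriminates.
  methyl red: + vs + — same for both, does not separate.
  Motility: + vs + — same for both, does not separate.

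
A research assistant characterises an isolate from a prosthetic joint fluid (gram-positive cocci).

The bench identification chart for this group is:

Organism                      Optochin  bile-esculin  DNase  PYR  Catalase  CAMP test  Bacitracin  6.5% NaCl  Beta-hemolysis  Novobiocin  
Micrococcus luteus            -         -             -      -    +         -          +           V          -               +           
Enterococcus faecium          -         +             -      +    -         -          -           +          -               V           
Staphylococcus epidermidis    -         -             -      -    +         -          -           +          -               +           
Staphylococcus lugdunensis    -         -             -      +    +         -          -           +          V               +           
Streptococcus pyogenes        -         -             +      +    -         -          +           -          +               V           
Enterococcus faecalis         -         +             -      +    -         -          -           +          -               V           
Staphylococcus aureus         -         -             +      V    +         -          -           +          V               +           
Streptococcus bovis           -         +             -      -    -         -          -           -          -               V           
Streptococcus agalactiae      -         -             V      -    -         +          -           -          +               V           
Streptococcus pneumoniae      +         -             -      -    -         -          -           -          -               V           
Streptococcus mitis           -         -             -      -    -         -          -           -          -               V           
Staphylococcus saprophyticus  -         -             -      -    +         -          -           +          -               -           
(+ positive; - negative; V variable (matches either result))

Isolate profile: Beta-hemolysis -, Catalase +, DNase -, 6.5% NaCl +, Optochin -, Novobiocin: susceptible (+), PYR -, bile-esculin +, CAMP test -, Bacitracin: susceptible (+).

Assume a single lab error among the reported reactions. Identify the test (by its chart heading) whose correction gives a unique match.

bile-esculin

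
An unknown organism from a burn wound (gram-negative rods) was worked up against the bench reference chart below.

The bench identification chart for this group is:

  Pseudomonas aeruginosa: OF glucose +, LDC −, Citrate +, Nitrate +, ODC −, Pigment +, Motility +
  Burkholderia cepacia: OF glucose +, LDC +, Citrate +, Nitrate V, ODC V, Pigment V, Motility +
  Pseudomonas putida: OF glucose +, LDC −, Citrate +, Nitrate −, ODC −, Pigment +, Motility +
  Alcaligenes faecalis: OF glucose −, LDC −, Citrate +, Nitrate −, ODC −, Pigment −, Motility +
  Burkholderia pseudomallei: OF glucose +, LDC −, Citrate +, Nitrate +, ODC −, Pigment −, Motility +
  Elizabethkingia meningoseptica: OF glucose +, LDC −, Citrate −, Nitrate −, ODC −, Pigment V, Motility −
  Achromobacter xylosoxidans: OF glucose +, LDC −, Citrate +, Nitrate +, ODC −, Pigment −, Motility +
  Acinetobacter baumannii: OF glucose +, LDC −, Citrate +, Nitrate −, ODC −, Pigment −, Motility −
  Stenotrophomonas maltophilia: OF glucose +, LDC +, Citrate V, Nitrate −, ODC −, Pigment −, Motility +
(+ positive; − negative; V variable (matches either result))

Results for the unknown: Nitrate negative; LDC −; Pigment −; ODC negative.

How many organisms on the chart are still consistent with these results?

3

Pigment −: excludes Pseudomonas aeruginosa, Pseudomonas putida — 7 left.
Nitrate −: excludes Burkholderia pseudomallei, Achromobacter xylosoxidans — 5 left.
ODC −: all 5 remaining candidates are consistent.
LDC −: excludes Burkholderia cepacia, Stenotrophomonas maltophilia — 3 left.
Still consistent: Acinetobacter baumannii, Alcaligenes faecalis, Elizabethkingia meningoseptica.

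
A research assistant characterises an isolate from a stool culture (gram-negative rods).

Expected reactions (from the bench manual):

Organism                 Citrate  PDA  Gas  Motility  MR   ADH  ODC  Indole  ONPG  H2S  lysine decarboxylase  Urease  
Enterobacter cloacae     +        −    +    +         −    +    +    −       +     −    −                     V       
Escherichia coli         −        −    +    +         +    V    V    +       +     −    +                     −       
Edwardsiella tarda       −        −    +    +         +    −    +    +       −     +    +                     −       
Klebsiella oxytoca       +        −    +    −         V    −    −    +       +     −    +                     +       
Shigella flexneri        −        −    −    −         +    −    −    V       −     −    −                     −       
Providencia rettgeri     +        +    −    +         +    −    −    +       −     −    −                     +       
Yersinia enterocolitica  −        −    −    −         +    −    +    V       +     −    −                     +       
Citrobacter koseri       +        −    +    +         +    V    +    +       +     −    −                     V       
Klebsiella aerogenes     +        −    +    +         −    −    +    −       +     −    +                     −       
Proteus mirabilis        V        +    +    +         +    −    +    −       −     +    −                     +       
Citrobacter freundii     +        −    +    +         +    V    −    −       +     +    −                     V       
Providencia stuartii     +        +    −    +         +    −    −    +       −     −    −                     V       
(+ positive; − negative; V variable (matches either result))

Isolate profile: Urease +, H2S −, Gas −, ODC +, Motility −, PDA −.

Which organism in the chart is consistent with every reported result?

Yersinia enterocolitica

Urease +: excludes Escherichia coli, Edwardsiella tarda, Shigella flexneri, Klebsiella aerogenes — 8 left.
Gas −: excludes 5 organisms — 3 left.
ODC +: excludes Providencia rettgeri, Providencia stuartii — 1 left.
PDA −: the one remaining candidate is consistent.
H2S −: the one remaining candidate is consistent.
Motility −: the one remaining candidate is consistent.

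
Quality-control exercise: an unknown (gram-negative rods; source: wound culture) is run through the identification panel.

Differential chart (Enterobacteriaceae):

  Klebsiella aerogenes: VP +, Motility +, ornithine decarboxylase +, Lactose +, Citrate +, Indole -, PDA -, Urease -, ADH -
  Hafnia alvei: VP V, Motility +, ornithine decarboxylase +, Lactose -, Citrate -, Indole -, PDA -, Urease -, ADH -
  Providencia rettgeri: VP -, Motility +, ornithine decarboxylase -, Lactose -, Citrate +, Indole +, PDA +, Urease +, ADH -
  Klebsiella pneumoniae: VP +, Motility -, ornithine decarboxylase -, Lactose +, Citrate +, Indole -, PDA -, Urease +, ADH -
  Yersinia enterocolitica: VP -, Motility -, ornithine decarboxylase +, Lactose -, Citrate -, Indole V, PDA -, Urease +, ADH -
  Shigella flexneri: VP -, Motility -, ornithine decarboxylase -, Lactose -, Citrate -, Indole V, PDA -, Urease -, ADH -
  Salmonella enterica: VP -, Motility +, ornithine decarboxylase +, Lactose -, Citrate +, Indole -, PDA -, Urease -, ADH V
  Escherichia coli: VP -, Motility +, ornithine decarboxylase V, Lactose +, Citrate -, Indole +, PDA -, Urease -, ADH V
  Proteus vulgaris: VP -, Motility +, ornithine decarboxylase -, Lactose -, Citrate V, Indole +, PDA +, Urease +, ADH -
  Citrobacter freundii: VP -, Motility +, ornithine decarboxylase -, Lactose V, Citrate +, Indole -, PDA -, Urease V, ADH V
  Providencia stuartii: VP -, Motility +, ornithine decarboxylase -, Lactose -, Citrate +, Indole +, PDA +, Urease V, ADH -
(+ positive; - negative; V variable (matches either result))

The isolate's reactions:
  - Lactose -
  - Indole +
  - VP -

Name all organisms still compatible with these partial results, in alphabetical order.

VP -: excludes Klebsiella aerogenes, Klebsiella pneumoniae — 9 left.
Lactose -: excludes Escherichia coli — 8 left.
Indole +: excludes Hafnia alvei, Salmonella enterica, Citrobacter freundii — 5 left.

Proteus vulgaris, Providencia rettgeri, Providencia stuartii, Shigella flexneri, Yersinia enterocolitica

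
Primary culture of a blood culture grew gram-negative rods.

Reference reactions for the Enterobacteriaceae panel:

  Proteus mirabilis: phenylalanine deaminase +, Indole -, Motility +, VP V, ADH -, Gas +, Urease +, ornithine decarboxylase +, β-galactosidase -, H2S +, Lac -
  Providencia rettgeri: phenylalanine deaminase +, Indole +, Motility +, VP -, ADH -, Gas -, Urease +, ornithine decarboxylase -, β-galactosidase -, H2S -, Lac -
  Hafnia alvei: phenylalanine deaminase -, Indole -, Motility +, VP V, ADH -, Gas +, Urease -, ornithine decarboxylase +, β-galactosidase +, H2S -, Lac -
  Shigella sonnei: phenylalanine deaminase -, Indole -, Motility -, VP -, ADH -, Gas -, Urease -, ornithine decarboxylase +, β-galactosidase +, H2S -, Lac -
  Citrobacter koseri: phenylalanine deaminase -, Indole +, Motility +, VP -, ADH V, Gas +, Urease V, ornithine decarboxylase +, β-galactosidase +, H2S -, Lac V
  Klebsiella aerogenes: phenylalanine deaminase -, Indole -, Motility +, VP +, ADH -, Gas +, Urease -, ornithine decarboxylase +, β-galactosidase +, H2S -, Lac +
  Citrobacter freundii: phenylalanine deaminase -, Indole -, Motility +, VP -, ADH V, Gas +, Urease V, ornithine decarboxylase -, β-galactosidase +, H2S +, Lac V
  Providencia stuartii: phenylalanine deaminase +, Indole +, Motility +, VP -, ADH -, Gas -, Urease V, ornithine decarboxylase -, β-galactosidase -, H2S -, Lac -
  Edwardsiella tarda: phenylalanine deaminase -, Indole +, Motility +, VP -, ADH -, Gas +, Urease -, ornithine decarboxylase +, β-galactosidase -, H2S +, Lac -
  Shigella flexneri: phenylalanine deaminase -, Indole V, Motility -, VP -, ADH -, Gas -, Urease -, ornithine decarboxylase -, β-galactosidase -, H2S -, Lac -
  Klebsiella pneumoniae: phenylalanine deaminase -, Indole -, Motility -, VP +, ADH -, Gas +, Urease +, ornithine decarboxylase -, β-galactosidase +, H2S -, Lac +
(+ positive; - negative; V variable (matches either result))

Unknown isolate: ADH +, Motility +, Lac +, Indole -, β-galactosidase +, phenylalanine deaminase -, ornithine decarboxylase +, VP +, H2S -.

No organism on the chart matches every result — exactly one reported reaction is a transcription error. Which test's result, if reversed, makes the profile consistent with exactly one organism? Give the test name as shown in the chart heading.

ADH

As reported, no row in the chart matches all 9 reactions.
Reversing ornithine decarboxylase → still no organism matches.
Reversing Indole → still no organism matches.
Reversing ADH (to -) → unique match: Klebsiella aerogenes.
Reversing Motility → still no organism matches.
Reversing Lac → still no organism matches.
Reversing VP → still no organism matches.
Reversing β-galactosidase → still no organism matches.
Reversing phenylalanine deaminase → still no organism matches.
Reversing H2S → still no organism matches.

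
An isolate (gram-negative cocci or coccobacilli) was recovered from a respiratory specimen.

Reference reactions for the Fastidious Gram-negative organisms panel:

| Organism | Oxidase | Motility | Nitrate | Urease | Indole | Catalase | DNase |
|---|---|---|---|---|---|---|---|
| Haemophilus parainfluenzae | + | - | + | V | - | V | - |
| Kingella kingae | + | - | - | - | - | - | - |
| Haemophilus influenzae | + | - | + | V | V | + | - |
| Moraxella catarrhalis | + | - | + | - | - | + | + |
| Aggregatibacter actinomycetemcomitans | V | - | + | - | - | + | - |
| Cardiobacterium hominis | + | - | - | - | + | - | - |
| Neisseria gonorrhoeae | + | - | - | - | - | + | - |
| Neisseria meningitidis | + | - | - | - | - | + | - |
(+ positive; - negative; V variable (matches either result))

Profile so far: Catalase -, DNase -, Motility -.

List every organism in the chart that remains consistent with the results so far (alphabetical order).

Cardiobacterium hominis, Haemophilus parainfluenzae, Kingella kingae

Catalase -: excludes 5 organisms — 3 left.
DNase -: all 3 remaining candidates are consistent.
Motility -: all 3 remaining candidates are consistent.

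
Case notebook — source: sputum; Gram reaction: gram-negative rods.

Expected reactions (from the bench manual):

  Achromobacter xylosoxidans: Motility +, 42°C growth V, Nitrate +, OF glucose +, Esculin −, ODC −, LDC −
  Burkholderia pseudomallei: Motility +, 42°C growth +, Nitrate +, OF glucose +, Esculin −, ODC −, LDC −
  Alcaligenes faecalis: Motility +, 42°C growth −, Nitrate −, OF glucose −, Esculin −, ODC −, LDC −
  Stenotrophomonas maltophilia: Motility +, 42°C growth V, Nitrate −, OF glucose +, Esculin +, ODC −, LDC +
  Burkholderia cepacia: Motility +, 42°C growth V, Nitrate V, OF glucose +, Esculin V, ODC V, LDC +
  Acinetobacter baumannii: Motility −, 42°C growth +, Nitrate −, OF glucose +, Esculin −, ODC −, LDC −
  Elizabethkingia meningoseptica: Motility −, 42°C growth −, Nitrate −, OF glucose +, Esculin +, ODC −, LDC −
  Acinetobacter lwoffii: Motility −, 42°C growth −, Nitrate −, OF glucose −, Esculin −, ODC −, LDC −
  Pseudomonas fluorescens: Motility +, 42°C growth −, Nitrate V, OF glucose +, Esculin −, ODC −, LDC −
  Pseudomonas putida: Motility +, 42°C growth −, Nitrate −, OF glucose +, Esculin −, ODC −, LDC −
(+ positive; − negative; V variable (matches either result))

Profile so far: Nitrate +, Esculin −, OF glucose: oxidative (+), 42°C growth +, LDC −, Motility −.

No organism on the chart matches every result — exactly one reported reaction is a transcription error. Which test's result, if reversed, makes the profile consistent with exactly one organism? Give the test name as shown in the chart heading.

As reported, no row in the chart matches all 6 reactions.
Reversing OF glucose → still no organism matches.
Reversing Esculin → still no organism matches.
Reversing Nitrate (to −) → unique match: Acinetobacter baumannii.
Reversing Motility → 2 organisms match (not unique).
Reversing 42°C growth → still no organism matches.
Reversing LDC → still no organism matches.

Nitrate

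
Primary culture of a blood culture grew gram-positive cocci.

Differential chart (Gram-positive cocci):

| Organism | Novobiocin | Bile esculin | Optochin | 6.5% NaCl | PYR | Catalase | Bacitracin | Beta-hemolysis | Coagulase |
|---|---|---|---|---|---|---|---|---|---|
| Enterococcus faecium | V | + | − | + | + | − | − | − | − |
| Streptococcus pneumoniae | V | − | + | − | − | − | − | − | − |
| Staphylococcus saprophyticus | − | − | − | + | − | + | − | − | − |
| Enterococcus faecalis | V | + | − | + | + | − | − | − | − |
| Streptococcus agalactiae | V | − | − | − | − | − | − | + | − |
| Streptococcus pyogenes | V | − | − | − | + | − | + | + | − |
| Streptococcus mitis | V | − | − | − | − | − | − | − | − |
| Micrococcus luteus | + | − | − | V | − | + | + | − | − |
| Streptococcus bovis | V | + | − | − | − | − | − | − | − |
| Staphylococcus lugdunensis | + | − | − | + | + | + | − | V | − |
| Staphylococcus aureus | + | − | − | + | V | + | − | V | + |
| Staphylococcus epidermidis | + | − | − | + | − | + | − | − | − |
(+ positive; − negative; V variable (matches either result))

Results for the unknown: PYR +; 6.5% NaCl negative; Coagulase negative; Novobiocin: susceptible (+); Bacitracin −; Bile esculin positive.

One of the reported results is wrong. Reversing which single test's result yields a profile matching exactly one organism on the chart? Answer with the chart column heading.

As reported, no row in the chart matches all 6 reactions.
Reversing Coagulase → still no organism matches.
Reversing Bacitracin → still no organism matches.
Reversing 6.5% NaCl → 2 organisms match (not unique).
Reversing Bile esculin → still no organism matches.
Reversing PYR (to −) → unique match: Streptococcus bovis.
Reversing Novobiocin → still no organism matches.

PYR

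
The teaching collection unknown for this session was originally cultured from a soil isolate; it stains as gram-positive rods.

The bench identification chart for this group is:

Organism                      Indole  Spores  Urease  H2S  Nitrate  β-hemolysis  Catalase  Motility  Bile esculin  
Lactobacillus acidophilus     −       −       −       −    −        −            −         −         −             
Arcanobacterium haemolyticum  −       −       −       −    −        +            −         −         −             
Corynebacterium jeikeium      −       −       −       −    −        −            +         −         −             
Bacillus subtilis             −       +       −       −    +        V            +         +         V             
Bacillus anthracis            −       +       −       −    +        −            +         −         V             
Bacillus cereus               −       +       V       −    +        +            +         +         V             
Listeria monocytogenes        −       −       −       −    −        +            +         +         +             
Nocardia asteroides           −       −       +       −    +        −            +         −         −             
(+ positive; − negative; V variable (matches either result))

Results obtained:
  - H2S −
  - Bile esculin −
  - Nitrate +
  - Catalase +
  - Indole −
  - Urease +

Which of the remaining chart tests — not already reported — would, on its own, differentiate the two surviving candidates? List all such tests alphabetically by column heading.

Bile esculin −: excludes Listeria monocytogenes — 7 left.
Nitrate +: excludes Lactobacillus acidophilus, Arcanobacterium haemolyticum, Corynebacterium jeikeium — 4 left.
H2S −: all 4 remaining candidates are consistent.
Catalase +: all 4 remaining candidates are consistent.
Indole −: all 4 remaining candidates are consistent.
Urease +: excludes Bacillus subtilis, Bacillus anthracis — 2 left.
Two candidates remain: Bacillus cereus and Nocardia asteroides.
  Spores: Bacillus cereus +, Nocardia asteroides − — discriminates.
  β-hemolysis: Bacillus cereus +, Nocardia asteroides − — discriminates.
  Motility: Bacillus cereus +, Nocardia asteroides − — discriminates.

Motility, Spores, β-hemolysis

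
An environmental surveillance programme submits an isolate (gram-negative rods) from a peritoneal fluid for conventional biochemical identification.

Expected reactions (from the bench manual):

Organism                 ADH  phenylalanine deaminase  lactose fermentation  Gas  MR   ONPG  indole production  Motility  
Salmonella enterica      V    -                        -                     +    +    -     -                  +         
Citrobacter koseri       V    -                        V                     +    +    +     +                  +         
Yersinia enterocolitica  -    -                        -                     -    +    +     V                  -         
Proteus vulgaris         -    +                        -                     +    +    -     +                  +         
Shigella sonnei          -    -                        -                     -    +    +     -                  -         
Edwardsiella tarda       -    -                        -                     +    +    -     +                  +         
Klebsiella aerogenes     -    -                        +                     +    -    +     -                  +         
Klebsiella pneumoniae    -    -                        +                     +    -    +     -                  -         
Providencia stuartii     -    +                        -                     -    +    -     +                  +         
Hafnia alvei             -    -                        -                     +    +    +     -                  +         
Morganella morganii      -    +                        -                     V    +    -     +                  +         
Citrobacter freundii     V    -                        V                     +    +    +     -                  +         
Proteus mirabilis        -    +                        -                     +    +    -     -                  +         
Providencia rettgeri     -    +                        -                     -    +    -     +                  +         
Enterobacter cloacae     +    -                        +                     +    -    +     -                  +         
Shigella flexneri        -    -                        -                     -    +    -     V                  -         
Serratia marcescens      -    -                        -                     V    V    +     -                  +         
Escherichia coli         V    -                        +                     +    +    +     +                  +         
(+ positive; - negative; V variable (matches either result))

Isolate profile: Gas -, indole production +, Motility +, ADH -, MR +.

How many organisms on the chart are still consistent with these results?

indole production +: excludes 9 organisms — 9 left.
ADH -: all 9 remaining candidates are consistent.
MR +: all 9 remaining candidates are consistent.
Motility +: excludes Yersinia enterocolitica, Shigella flexneri — 7 left.
Gas -: excludes Citrobacter koseri, Proteus vulgaris, Edwardsiella tarda, Escherichia coli — 3 left.
Still consistent: Morganella morganii, Providencia rettgeri, Providencia stuartii.

3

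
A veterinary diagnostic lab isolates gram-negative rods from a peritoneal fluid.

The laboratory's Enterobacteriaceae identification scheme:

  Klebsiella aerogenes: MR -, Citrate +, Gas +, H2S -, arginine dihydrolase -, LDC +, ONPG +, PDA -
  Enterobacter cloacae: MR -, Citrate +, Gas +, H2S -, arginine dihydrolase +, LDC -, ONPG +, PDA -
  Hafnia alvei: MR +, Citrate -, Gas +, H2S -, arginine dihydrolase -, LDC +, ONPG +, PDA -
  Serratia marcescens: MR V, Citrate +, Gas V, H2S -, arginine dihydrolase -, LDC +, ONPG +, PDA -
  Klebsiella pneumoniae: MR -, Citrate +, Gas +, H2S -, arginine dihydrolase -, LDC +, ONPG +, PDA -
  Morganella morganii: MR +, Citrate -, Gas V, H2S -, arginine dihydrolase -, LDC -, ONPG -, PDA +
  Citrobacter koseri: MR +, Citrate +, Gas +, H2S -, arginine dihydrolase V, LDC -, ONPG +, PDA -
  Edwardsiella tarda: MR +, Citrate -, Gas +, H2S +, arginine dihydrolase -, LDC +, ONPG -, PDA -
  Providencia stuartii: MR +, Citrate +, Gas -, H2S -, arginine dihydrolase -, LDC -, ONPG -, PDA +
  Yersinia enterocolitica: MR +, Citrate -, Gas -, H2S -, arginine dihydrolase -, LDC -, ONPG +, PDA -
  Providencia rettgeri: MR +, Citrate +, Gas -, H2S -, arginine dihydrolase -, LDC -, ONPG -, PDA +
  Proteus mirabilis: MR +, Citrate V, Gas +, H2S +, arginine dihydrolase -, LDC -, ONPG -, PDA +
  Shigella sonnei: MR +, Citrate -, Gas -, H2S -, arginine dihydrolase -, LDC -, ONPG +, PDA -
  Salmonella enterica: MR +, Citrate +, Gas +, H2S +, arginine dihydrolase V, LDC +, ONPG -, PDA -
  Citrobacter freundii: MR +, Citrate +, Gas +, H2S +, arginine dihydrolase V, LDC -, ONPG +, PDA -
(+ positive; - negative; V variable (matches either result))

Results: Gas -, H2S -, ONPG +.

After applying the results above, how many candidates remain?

3

ONPG +: excludes 6 organisms — 9 left.
H2S -: excludes Citrobacter freundii — 8 left.
Gas -: excludes 5 organisms — 3 left.
Still consistent: Serratia marcescens, Shigella sonnei, Yersinia enterocolitica.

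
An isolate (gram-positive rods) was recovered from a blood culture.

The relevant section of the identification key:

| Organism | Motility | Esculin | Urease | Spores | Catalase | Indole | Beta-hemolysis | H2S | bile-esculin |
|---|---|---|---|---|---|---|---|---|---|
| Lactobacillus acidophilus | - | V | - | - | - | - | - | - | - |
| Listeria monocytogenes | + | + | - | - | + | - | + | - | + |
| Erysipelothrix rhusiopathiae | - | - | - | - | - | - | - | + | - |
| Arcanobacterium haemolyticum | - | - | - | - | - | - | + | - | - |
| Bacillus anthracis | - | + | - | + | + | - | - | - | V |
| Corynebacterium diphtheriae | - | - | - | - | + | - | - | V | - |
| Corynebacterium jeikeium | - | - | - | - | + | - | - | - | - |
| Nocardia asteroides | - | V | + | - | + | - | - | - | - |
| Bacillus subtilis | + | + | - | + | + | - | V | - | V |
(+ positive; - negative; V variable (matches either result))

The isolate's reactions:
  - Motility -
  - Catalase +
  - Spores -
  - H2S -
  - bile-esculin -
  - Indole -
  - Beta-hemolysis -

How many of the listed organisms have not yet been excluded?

Indole -: all 9 remaining candidates are consistent.
H2S -: excludes Erysipelothrix rhusiopathiae — 8 left.
bile-esculin -: excludes Listeria monocytogenes — 7 left.
Beta-hemolysis -: excludes Arcanobacterium haemolyticum — 6 left.
Spores -: excludes Bacillus anthracis, Bacillus subtilis — 4 left.
Motility -: all 4 remaining candidates are consistent.
Catalase +: excludes Lactobacillus acidophilus — 3 left.
Still consistent: Corynebacterium diphtheriae, Corynebacterium jeikeium, Nocardia asteroides.

3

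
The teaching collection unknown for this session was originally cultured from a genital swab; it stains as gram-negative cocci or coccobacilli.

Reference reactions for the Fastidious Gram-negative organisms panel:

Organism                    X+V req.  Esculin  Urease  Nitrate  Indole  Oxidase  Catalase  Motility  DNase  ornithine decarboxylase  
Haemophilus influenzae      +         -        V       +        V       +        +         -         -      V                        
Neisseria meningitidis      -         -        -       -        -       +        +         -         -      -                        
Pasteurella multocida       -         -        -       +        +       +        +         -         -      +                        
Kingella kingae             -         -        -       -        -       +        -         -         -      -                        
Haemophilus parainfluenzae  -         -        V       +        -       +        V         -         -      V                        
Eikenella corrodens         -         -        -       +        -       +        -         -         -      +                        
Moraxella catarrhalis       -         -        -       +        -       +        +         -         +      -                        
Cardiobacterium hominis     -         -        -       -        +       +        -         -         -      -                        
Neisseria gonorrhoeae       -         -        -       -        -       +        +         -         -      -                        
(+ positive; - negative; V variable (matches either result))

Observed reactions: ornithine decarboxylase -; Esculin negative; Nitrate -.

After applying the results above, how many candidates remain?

Esculin -: all 9 remaining candidates are consistent.
Nitrate -: excludes 5 organisms — 4 left.
ornithine decarboxylase -: all 4 remaining candidates are consistent.
Still consistent: Cardiobacterium hominis, Kingella kingae, Neisseria gonorrhoeae, Neisseria meningitidis.

4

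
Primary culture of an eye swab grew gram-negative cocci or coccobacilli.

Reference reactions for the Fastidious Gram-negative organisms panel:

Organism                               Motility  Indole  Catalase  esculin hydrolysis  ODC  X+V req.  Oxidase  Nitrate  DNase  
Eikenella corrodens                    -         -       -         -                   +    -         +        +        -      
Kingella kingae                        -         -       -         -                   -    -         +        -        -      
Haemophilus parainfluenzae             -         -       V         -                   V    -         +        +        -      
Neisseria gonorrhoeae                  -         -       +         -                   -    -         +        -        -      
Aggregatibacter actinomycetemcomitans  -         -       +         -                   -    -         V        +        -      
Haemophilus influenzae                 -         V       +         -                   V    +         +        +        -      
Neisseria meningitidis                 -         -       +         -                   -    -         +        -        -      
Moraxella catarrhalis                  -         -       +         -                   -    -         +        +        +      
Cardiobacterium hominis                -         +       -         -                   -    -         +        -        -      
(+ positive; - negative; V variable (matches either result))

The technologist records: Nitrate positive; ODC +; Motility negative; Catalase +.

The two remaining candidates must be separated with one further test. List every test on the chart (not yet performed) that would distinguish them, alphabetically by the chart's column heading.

Nitrate +: excludes Kingella kingae, Neisseria gonorrhoeae, Neisseria meningitidis, Cardiobacterium hominis — 5 left.
Catalase +: excludes Eikenella corrodens — 4 left.
Motility -: all 4 remaining candidates are consistent.
ODC +: excludes Aggregatibacter actinomycetemcomitans, Moraxella catarrhalis — 2 left.
Two candidates remain: Haemophilus influenzae and Haemophilus parainfluenzae.
  Indole: V vs - — variable for at least one, does not separate.
  esculin hydrolysis: - vs - — same for both, does not separate.
  X+V req.: Haemophilus influenzae +, Haemophilus parainfluenzae - — discriminates.
  Oxidase: + vs + — same for both, does not separate.
  DNase: - vs - — same for both, does not separate.

X+V req.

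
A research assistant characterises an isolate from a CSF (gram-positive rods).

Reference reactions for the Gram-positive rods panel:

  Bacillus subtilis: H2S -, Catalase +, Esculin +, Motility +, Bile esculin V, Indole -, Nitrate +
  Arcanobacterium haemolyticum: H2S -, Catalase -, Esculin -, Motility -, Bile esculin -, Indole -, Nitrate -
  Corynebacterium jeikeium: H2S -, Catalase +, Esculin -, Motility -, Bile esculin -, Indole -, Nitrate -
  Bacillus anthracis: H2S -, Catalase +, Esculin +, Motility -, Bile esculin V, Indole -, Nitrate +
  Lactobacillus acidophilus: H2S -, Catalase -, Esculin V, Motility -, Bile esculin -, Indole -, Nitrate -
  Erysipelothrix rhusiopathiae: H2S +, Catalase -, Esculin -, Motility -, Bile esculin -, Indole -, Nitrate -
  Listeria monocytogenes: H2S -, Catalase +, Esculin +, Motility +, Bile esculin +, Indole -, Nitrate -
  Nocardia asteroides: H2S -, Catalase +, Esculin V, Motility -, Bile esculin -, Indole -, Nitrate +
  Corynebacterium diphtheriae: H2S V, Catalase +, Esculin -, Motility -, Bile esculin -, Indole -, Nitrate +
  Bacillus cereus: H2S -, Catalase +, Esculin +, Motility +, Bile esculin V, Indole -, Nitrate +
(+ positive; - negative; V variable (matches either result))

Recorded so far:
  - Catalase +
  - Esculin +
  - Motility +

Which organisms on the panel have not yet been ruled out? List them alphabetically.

Catalase +: excludes Arcanobacterium haemolyticum, Lactobacillus acidophilus, Erysipelothrix rhusiopathiae — 7 left.
Motility +: excludes Corynebacterium jeikeium, Bacillus anthracis, Nocardia asteroides, Corynebacterium diphtheriae — 3 left.
Esculin +: all 3 remaining candidates are consistent.

Bacillus cereus, Bacillus subtilis, Listeria monocytogenes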